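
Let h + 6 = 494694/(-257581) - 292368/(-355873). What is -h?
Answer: 650736535332/91666123213 ≈ 7.0990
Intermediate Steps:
h = -650736535332/91666123213 (h = -6 + (494694/(-257581) - 292368/(-355873)) = -6 + (494694*(-1/257581) - 292368*(-1/355873)) = -6 + (-494694/257581 + 292368/355873) = -6 - 100739796054/91666123213 = -650736535332/91666123213 ≈ -7.0990)
-h = -1*(-650736535332/91666123213) = 650736535332/91666123213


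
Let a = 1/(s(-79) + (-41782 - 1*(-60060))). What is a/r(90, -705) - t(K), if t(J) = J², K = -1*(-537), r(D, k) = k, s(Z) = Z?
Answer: -3699859338856/12830295 ≈ -2.8837e+5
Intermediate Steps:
a = 1/18199 (a = 1/(-79 + (-41782 - 1*(-60060))) = 1/(-79 + (-41782 + 60060)) = 1/(-79 + 18278) = 1/18199 ≈ 5.4948e-5)
K = 537
a/r(90, -705) - t(K) = (1/18199)/(-705) - 1*537² = (1/18199)*(-1/705) - 1*288369 = -1/12830295 - 288369 = -3699859338856/12830295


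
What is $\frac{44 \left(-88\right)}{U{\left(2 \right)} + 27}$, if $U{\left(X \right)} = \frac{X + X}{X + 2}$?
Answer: $- \frac{968}{7} \approx -138.29$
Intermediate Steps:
$U{\left(X \right)} = \frac{2 X}{2 + X}$
$\frac{44 \left(-88\right)}{U{\left(2 \right)} + 27} = \frac{44 \left(-88\right)}{2 \cdot 2 \frac{1}{2 + 2} + 27} = - \frac{3872}{2 \cdot 2 \cdot \frac{1}{4} + 27} = - \frac{3872}{1 + 27} = - \frac{3872}{28} = \left(-3872\right) \frac{1}{28} = - \frac{968}{7}$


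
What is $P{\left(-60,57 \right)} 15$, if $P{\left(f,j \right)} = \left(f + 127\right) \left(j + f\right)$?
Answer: $-3015$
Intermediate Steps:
$P{\left(f,j \right)} = \left(127 + f\right) \left(f + j\right)$
$P{\left(-60,57 \right)} 15 = \left(\left(-60\right)^{2} + 127 \left(-60\right) + 127 \cdot 57 - 3420\right) 15 = \left(3600 - 7620 + 7239 - 3420\right) 15 = \left(-201\right) 15 = -3015$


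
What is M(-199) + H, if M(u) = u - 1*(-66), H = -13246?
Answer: -13379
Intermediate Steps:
M(u) = 66 + u (M(u) = u + 66 = 66 + u)
M(-199) + H = (66 - 199) - 13246 = -133 - 13246 = -13379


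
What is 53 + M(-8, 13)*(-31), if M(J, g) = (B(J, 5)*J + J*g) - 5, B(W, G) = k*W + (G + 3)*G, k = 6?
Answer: 1448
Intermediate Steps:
B(W, G) = 6*W + G*(3 + G) (B(W, G) = 6*W + (G + 3)*G = 6*W + (3 + G)*G = 6*W + G*(3 + G))
M(J, g) = -5 + J*g + J*(40 + 6*J) (M(J, g) = ((5**2 + 3*5 + 6*J)*J + J*g) - 5 = ((25 + 15 + 6*J)*J + J*g) - 5 = ((40 + 6*J)*J + J*g) - 5 = (J*(40 + 6*J) + J*g) - 5 = (J*g + J*(40 + 6*J)) - 5 = -5 + J*g + J*(40 + 6*J))
53 + M(-8, 13)*(-31) = 53 + (-5 - 8*13 + 2*(-8)*(20 + 3*(-8)))*(-31) = 53 + (-5 - 104 + 2*(-8)*(20 - 24))*(-31) = 53 + (-5 - 104 + 2*(-8)*(-4))*(-31) = 53 + (-5 - 104 + 64)*(-31) = 53 - 45*(-31) = 53 + 1395 = 1448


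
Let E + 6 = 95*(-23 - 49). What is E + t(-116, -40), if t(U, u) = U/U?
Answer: -6845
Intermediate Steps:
E = -6846 (E = -6 + 95*(-23 - 49) = -6 + 95*(-72) = -6 - 6840 = -6846)
t(U, u) = 1
E + t(-116, -40) = -6846 + 1 = -6845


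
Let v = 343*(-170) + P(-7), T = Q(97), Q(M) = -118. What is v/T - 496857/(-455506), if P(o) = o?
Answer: 6655593132/13437427 ≈ 495.30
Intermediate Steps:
T = -118
v = -58317 (v = 343*(-170) - 7 = -58310 - 7 = -58317)
v/T - 496857/(-455506) = -58317/(-118) - 496857/(-455506) = -58317*(-1/118) - 496857*(-1/455506) = 58317/118 + 496857/455506 = 6655593132/13437427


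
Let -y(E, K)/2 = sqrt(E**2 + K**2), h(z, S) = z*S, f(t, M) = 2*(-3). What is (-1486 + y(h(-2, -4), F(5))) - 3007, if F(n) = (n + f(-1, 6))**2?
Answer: -4493 - 2*sqrt(65) ≈ -4509.1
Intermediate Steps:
f(t, M) = -6
h(z, S) = S*z
F(n) = (-6 + n)**2 (F(n) = (n - 6)**2 = (-6 + n)**2)
y(E, K) = -2*sqrt(E**2 + K**2)
(-1486 + y(h(-2, -4), F(5))) - 3007 = (-1486 - 2*sqrt((-4*(-2))**2 + ((-6 + 5)**2)**2)) - 3007 = (-1486 - 2*sqrt(8**2 + ((-1)**2)**2)) - 3007 = (-1486 - 2*sqrt(64 + 1**2)) - 3007 = (-1486 - 2*sqrt(64 + 1)) - 3007 = (-1486 - 2*sqrt(65)) - 3007 = -4493 - 2*sqrt(65)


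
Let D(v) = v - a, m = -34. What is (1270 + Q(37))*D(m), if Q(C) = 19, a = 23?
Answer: -73473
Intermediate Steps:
D(v) = -23 + v (D(v) = v - 1*23 = v - 23 = -23 + v)
(1270 + Q(37))*D(m) = (1270 + 19)*(-23 - 34) = 1289*(-57) = -73473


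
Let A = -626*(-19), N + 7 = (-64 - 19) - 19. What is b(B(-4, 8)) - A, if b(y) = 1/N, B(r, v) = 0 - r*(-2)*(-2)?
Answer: -1296447/109 ≈ -11894.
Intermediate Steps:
N = -109 (N = -7 + ((-64 - 19) - 19) = -7 + (-83 - 19) = -7 - 102 = -109)
B(r, v) = -4*r (B(r, v) = 0 - (-2*r)*(-2) = 0 - 4*r = -4*r)
b(y) = -1/109 (b(y) = 1/(-109) = -1/109)
A = 11894
b(B(-4, 8)) - A = -1/109 - 1*11894 = -1/109 - 11894 = -1296447/109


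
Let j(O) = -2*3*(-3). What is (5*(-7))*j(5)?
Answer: -630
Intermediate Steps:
j(O) = 18 (j(O) = -6*(-3) = 18)
(5*(-7))*j(5) = (5*(-7))*18 = -35*18 = -630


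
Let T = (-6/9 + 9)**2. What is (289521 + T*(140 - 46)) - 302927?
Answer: -61904/9 ≈ -6878.2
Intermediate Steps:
T = 625/9 (T = (-6*1/9 + 9)**2 = (-2/3 + 9)**2 = (25/3)**2 = 625/9 ≈ 69.444)
(289521 + T*(140 - 46)) - 302927 = (289521 + 625*(140 - 46)/9) - 302927 = (289521 + (625/9)*94) - 302927 = (289521 + 58750/9) - 302927 = 2664439/9 - 302927 = -61904/9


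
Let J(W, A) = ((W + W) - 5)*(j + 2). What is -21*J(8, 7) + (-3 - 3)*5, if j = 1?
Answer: -723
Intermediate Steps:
J(W, A) = -15 + 6*W (J(W, A) = ((W + W) - 5)*(1 + 2) = (2*W - 5)*3 = (-5 + 2*W)*3 = -15 + 6*W)
-21*J(8, 7) + (-3 - 3)*5 = -21*(-15 + 6*8) + (-3 - 3)*5 = -21*(-15 + 48) - 6*5 = -21*33 - 30 = -693 - 30 = -723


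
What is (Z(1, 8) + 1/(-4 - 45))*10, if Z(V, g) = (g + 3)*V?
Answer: 5380/49 ≈ 109.80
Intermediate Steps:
Z(V, g) = V*(3 + g) (Z(V, g) = (3 + g)*V = V*(3 + g))
(Z(1, 8) + 1/(-4 - 45))*10 = (1*(3 + 8) + 1/(-4 - 45))*10 = (1*11 + 1/(-49))*10 = (11 - 1/49)*10 = (538/49)*10 = 5380/49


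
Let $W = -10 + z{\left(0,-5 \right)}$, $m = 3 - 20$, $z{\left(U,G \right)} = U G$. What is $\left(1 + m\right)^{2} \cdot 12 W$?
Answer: $-30720$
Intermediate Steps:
$z{\left(U,G \right)} = G U$
$m = -17$ ($m = 3 - 20 = -17$)
$W = -10$ ($W = -10 - 0 = -10 + 0 = -10$)
$\left(1 + m\right)^{2} \cdot 12 W = \left(1 - 17\right)^{2} \cdot 12 \left(-10\right) = \left(-16\right)^{2} \cdot 12 \left(-10\right) = 256 \cdot 12 \left(-10\right) = 3072 \left(-10\right) = -30720$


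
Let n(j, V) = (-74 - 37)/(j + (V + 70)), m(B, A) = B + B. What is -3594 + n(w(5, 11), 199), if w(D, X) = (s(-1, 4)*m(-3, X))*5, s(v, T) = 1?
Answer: -859077/239 ≈ -3594.5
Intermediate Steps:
m(B, A) = 2*B
w(D, X) = -30 (w(D, X) = (1*(2*(-3)))*5 = (1*(-6))*5 = -6*5 = -30)
n(j, V) = -111/(70 + V + j) (n(j, V) = -111/(j + (70 + V)) = -111/(70 + V + j))
-3594 + n(w(5, 11), 199) = -3594 - 111/(70 + 199 - 30) = -3594 - 111/239 = -859077/239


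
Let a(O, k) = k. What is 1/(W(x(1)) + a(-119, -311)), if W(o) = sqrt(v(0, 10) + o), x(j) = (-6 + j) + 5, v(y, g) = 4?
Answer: -1/309 ≈ -0.0032362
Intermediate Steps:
x(j) = -1 + j
W(o) = sqrt(4 + o)
1/(W(x(1)) + a(-119, -311)) = 1/(sqrt(4 + (-1 + 1)) - 311) = 1/(sqrt(4 + 0) - 311) = 1/(sqrt(4) - 311) = 1/(2 - 311) = 1/(-309) = -1/309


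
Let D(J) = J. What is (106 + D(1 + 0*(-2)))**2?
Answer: 11449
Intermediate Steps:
(106 + D(1 + 0*(-2)))**2 = (106 + (1 + 0*(-2)))**2 = (106 + (1 + 0))**2 = (106 + 1)**2 = 107**2 = 11449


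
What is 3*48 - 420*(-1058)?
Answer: 444504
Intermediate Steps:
3*48 - 420*(-1058) = 144 + 444360 = 444504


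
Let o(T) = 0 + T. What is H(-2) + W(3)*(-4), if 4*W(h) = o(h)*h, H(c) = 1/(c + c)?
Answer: -37/4 ≈ -9.2500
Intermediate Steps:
H(c) = 1/(2*c)
o(T) = T
W(h) = h²/4 (W(h) = (h*h)/4 = h²/4)
H(-2) + W(3)*(-4) = (½)/(-2) + ((¼)*3²)*(-4) = (½)*(-½) + ((¼)*9)*(-4) = -¼ + (9/4)*(-4) = -¼ - 9 = -37/4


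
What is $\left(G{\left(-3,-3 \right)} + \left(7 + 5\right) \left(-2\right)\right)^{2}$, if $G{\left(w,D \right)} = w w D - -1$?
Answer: $2500$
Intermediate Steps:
$G{\left(w,D \right)} = 1 + D w^{2}$ ($G{\left(w,D \right)} = w^{2} D + \left(-1 + 2\right) = D w^{2} + 1 = 1 + D w^{2}$)
$\left(G{\left(-3,-3 \right)} + \left(7 + 5\right) \left(-2\right)\right)^{2} = \left(\left(1 - 3 \left(-3\right)^{2}\right) + \left(7 + 5\right) \left(-2\right)\right)^{2} = \left(\left(1 - 27\right) + 12 \left(-2\right)\right)^{2} = \left(\left(1 - 27\right) - 24\right)^{2} = \left(-26 - 24\right)^{2} = \left(-50\right)^{2} = 2500$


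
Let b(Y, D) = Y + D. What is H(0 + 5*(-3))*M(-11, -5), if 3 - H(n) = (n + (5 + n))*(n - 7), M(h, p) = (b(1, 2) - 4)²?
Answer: -547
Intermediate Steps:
b(Y, D) = D + Y
M(h, p) = 1 (M(h, p) = ((2 + 1) - 4)² = (3 - 4)² = (-1)² = 1)
H(n) = 3 - (-7 + n)*(5 + 2*n) (H(n) = 3 - (n + (5 + n))*(n - 7) = 3 - (5 + 2*n)*(-7 + n) = 3 - (-7 + n)*(5 + 2*n))
H(0 + 5*(-3))*M(-11, -5) = (38 - 2*(0 + 5*(-3))² + 9*(0 + 5*(-3)))*1 = (38 - 2*(0 - 15)² + 9*(0 - 15))*1 = (38 - 2*(-15)² + 9*(-15))*1 = (38 - 2*225 - 135)*1 = (38 - 450 - 135)*1 = -547*1 = -547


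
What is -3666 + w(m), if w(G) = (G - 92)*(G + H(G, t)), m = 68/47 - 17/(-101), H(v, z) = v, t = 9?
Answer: -89188837032/22534009 ≈ -3958.0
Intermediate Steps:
m = 7667/4747 (m = 68*(1/47) - 17*(-1/101) = 68/47 + 17/101 = 7667/4747 ≈ 1.6151)
w(G) = 2*G*(-92 + G) (w(G) = (G - 92)*(G + G) = (-92 + G)*(2*G) = 2*G*(-92 + G))
-3666 + w(m) = -3666 + 2*(7667/4747)*(-92 + 7667/4747) = -3666 + 2*(7667/4747)*(-429057/4747) = -3666 - 6579160038/22534009 = -89188837032/22534009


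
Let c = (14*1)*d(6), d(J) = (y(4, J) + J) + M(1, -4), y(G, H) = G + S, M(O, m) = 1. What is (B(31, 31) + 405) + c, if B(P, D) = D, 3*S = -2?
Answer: 1742/3 ≈ 580.67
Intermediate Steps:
S = -2/3 (S = (1/3)*(-2) = -2/3 ≈ -0.66667)
y(G, H) = -2/3 + G (y(G, H) = G - 2/3 = -2/3 + G)
d(J) = 13/3 + J (d(J) = ((-2/3 + 4) + J) + 1 = (10/3 + J) + 1 = 13/3 + J)
c = 434/3 (c = (14*1)*(13/3 + 6) = 14*(31/3) = 434/3 ≈ 144.67)
(B(31, 31) + 405) + c = (31 + 405) + 434/3 = 436 + 434/3 = 1742/3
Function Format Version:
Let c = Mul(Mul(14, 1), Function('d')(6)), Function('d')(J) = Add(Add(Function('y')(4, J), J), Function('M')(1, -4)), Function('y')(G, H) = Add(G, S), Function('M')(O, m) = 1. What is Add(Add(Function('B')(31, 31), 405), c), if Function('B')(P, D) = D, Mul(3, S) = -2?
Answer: Rational(1742, 3) ≈ 580.67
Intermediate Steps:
S = Rational(-2, 3) (S = Mul(Rational(1, 3), -2) = Rational(-2, 3) ≈ -0.66667)
Function('y')(G, H) = Add(Rational(-2, 3), G) (Function('y')(G, H) = Add(G, Rational(-2, 3)) = Add(Rational(-2, 3), G))
Function('d')(J) = Add(Rational(13, 3), J) (Function('d')(J) = Add(Add(Add(Rational(-2, 3), 4), J), 1) = Add(Add(Rational(10, 3), J), 1) = Add(Rational(13, 3), J))
c = Rational(434, 3) (c = Mul(Mul(14, 1), Add(Rational(13, 3), 6)) = Mul(14, Rational(31, 3)) = Rational(434, 3) ≈ 144.67)
Add(Add(Function('B')(31, 31), 405), c) = Add(Add(31, 405), Rational(434, 3)) = Add(436, Rational(434, 3)) = Rational(1742, 3)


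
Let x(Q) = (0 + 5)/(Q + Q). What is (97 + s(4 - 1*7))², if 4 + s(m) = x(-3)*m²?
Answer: 29241/4 ≈ 7310.3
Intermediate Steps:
x(Q) = 5/(2*Q) (x(Q) = 5/((2*Q)) = 5*(1/(2*Q)) = 5/(2*Q))
s(m) = -4 - 5*m²/6 (s(m) = -4 + ((5/2)/(-3))*m² = -4 + ((5/2)*(-⅓))*m² = -4 - 5*m²/6)
(97 + s(4 - 1*7))² = (97 + (-4 - 5*(4 - 1*7)²/6))² = (97 + (-4 - 5*(4 - 7)²/6))² = (97 + (-4 - ⅚*(-3)²))² = (97 + (-4 - ⅚*9))² = (97 + (-4 - 15/2))² = (97 - 23/2)² = (171/2)² = 29241/4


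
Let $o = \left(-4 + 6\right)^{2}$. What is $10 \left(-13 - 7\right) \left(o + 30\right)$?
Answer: $-6800$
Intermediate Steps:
$o = 4$ ($o = 2^{2} = 4$)
$10 \left(-13 - 7\right) \left(o + 30\right) = 10 \left(-13 - 7\right) \left(4 + 30\right) = 10 \left(\left(-20\right) 34\right) = 10 \left(-680\right) = -6800$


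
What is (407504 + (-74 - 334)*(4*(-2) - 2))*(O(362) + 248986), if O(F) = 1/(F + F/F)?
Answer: 37199751749696/363 ≈ 1.0248e+11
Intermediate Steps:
O(F) = 1/(1 + F) (O(F) = 1/(F + 1) = 1/(1 + F))
(407504 + (-74 - 334)*(4*(-2) - 2))*(O(362) + 248986) = (407504 + (-74 - 334)*(4*(-2) - 2))*(1/(1 + 362) + 248986) = (407504 - 408*(-8 - 2))*(1/363 + 248986) = (407504 - 408*(-10))*(1/363 + 248986) = (407504 + 4080)*(90381919/363) = 411584*(90381919/363) = 37199751749696/363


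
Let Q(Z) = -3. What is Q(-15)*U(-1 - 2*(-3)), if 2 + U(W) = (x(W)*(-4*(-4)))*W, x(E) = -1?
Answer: 246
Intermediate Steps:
U(W) = -2 - 16*W (U(W) = -2 + (-(-4)*(-4))*W = -2 + (-1*16)*W = -2 - 16*W)
Q(-15)*U(-1 - 2*(-3)) = -3*(-2 - 16*(-1 - 2*(-3))) = -3*(-2 - 16*(-1 + 6)) = -3*(-2 - 16*5) = -3*(-2 - 80) = -3*(-82) = 246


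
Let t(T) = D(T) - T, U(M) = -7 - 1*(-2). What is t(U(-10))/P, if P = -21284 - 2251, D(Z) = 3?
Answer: -8/23535 ≈ -0.00033992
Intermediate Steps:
U(M) = -5 (U(M) = -7 + 2 = -5)
t(T) = 3 - T
P = -23535
t(U(-10))/P = (3 - 1*(-5))/(-23535) = (3 + 5)*(-1/23535) = 8*(-1/23535) = -8/23535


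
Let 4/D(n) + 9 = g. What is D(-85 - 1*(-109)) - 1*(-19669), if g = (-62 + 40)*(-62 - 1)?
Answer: 27084217/1377 ≈ 19669.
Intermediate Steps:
g = 1386 (g = -22*(-63) = 1386)
D(n) = 4/1377 (D(n) = 4/(-9 + 1386) = 4/1377)
D(-85 - 1*(-109)) - 1*(-19669) = 4/1377 - 1*(-19669) = 4/1377 + 19669 = 27084217/1377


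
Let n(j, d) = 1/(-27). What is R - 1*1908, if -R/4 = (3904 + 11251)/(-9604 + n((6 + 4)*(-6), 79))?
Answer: -493124832/259309 ≈ -1901.7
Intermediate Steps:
n(j, d) = -1/27
R = 1636740/259309 (R = -4*(3904 + 11251)/(-9604 - 1/27) = -60620/(-259309/27) = -60620*(-27)/259309 = -4*(-409185/259309) = 1636740/259309 ≈ 6.3119)
R - 1*1908 = 1636740/259309 - 1*1908 = 1636740/259309 - 1908 = -493124832/259309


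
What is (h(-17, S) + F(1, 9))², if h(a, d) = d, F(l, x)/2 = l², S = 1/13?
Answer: 729/169 ≈ 4.3136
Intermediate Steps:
S = 1/13 ≈ 0.076923
F(l, x) = 2*l²
(h(-17, S) + F(1, 9))² = (1/13 + 2*1²)² = (1/13 + 2*1)² = (1/13 + 2)² = (27/13)² = 729/169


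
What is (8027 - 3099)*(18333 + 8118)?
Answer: 130350528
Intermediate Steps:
(8027 - 3099)*(18333 + 8118) = 4928*26451 = 130350528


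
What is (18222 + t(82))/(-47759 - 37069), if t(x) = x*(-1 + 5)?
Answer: -9275/42414 ≈ -0.21868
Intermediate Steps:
t(x) = 4*x (t(x) = x*4 = 4*x)
(18222 + t(82))/(-47759 - 37069) = (18222 + 4*82)/(-47759 - 37069) = (18222 + 328)/(-84828) = 18550*(-1/84828) = -9275/42414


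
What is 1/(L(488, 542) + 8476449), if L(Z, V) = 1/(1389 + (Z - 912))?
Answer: 965/8179773286 ≈ 1.1797e-7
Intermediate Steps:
L(Z, V) = 1/(477 + Z) (L(Z, V) = 1/(1389 + (-912 + Z)) = 1/(477 + Z))
1/(L(488, 542) + 8476449) = 1/(1/(477 + 488) + 8476449) = 1/(1/965 + 8476449) = 1/(8179773286/965) = 965/8179773286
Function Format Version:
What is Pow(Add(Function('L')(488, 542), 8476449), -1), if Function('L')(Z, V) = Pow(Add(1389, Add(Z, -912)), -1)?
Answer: Rational(965, 8179773286) ≈ 1.1797e-7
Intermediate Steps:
Function('L')(Z, V) = Pow(Add(477, Z), -1) (Function('L')(Z, V) = Pow(Add(1389, Add(-912, Z)), -1) = Pow(Add(477, Z), -1))
Pow(Add(Function('L')(488, 542), 8476449), -1) = Pow(Add(Pow(Add(477, 488), -1), 8476449), -1) = Pow(Add(Pow(965, -1), 8476449), -1) = Pow(Add(Rational(1, 965), 8476449), -1) = Pow(Rational(8179773286, 965), -1) = Rational(965, 8179773286)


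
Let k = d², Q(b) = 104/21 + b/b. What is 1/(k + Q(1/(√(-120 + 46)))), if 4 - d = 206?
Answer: 21/857009 ≈ 2.4504e-5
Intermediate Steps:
d = -202 (d = 4 - 1*206 = 4 - 206 = -202)
Q(b) = 125/21 (Q(b) = 104*(1/21) + 1 = 104/21 + 1 = 125/21)
k = 40804 (k = (-202)² = 40804)
1/(k + Q(1/(√(-120 + 46)))) = 1/(40804 + 125/21) = 1/(857009/21) = 21/857009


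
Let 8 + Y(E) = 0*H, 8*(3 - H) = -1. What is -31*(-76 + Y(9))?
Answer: 2604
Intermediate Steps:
H = 25/8 (H = 3 - 1/8*(-1) = 3 + 1/8 = 25/8 ≈ 3.1250)
Y(E) = -8 (Y(E) = -8 + 0*(25/8) = -8 + 0 = -8)
-31*(-76 + Y(9)) = -31*(-76 - 8) = -31*(-84) = 2604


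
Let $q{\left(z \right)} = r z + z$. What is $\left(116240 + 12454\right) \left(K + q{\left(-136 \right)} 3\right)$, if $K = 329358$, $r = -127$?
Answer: $49002299604$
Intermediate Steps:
$q{\left(z \right)} = - 126 z$ ($q{\left(z \right)} = - 127 z + z = - 126 z$)
$\left(116240 + 12454\right) \left(K + q{\left(-136 \right)} 3\right) = \left(116240 + 12454\right) \left(329358 + \left(-126\right) \left(-136\right) 3\right) = 128694 \left(329358 + 17136 \cdot 3\right) = 128694 \left(329358 + 51408\right) = 128694 \cdot 380766 = 49002299604$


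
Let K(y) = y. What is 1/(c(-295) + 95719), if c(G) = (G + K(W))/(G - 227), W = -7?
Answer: 261/24982810 ≈ 1.0447e-5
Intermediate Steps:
c(G) = (-7 + G)/(-227 + G) (c(G) = (G - 7)/(G - 227) = (-7 + G)/(-227 + G))
1/(c(-295) + 95719) = 1/((-7 - 295)/(-227 - 295) + 95719) = 1/(-302/(-522) + 95719) = 1/(-1/522*(-302) + 95719) = 1/(151/261 + 95719) = 1/(24982810/261) = 261/24982810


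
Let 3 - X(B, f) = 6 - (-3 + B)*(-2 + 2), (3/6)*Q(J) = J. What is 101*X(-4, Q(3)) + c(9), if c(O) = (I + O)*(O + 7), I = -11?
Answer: -335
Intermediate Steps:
Q(J) = 2*J
X(B, f) = -3 (X(B, f) = 3 - (6 - (-3 + B)*(-2 + 2)) = 3 - (6 - (-3 + B)*0) = 3 - (6 - 1*0) = 3 - (6 + 0) = 3 - 1*6 = 3 - 6 = -3)
c(O) = (-11 + O)*(7 + O) (c(O) = (-11 + O)*(O + 7) = (-11 + O)*(7 + O))
101*X(-4, Q(3)) + c(9) = 101*(-3) + (-77 + 9² - 4*9) = -303 + (-77 + 81 - 36) = -303 - 32 = -335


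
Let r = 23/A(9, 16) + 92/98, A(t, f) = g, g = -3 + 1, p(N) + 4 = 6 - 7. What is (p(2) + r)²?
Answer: 2325625/9604 ≈ 242.15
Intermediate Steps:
p(N) = -5 (p(N) = -4 + (6 - 7) = -4 - 1 = -5)
g = -2
A(t, f) = -2
r = -1035/98 (r = 23/(-2) + 92/98 = 23*(-½) + 92*(1/98) = -23/2 + 46/49 = -1035/98 ≈ -10.561)
(p(2) + r)² = (-5 - 1035/98)² = (-1525/98)² = 2325625/9604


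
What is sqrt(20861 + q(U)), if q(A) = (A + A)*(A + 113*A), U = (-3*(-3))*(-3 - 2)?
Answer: sqrt(482561) ≈ 694.67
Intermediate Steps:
U = -45 (U = 9*(-5) = -45)
q(A) = 228*A**2 (q(A) = (2*A)*(114*A) = 228*A**2)
sqrt(20861 + q(U)) = sqrt(20861 + 228*(-45)**2) = sqrt(20861 + 228*2025) = sqrt(20861 + 461700) = sqrt(482561)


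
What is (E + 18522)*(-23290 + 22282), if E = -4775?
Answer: -13856976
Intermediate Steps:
(E + 18522)*(-23290 + 22282) = (-4775 + 18522)*(-23290 + 22282) = 13747*(-1008) = -13856976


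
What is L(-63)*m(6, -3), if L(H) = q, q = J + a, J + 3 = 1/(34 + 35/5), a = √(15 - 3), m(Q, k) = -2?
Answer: 244/41 - 4*√3 ≈ -0.97698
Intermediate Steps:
a = 2*√3 (a = √12 = 2*√3 ≈ 3.4641)
J = -122/41 (J = -3 + 1/(34 + 35/5) = -3 + 1/(34 + 35*(⅕)) = -3 + 1/(34 + 7) = -3 + 1/41 = -122/41 ≈ -2.9756)
q = -122/41 + 2*√3 ≈ 0.48849
L(H) = -122/41 + 2*√3
L(-63)*m(6, -3) = (-122/41 + 2*√3)*(-2) = 244/41 - 4*√3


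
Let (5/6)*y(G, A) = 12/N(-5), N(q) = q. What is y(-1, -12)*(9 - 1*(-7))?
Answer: -1152/25 ≈ -46.080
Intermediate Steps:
y(G, A) = -72/25 (y(G, A) = 6*(12/(-5))/5 = 6*(12*(-1/5))/5 = (6/5)*(-12/5) = -72/25)
y(-1, -12)*(9 - 1*(-7)) = -72*(9 - 1*(-7))/25 = -72*(9 + 7)/25 = -72/25*16 = -1152/25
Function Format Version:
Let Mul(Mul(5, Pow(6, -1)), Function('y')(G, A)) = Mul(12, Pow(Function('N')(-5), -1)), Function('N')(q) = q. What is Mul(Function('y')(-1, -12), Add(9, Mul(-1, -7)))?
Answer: Rational(-1152, 25) ≈ -46.080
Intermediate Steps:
Function('y')(G, A) = Rational(-72, 25) (Function('y')(G, A) = Mul(Rational(6, 5), Mul(12, Pow(-5, -1))) = Mul(Rational(6, 5), Mul(12, Rational(-1, 5))) = Mul(Rational(6, 5), Rational(-12, 5)) = Rational(-72, 25))
Mul(Function('y')(-1, -12), Add(9, Mul(-1, -7))) = Mul(Rational(-72, 25), Add(9, Mul(-1, -7))) = Mul(Rational(-72, 25), Add(9, 7)) = Mul(Rational(-72, 25), 16) = Rational(-1152, 25)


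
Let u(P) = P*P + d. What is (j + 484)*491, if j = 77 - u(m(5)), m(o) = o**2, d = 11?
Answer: -36825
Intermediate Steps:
u(P) = 11 + P**2 (u(P) = P*P + 11 = P**2 + 11 = 11 + P**2)
j = -559 (j = 77 - (11 + (5**2)**2) = 77 - (11 + 25**2) = 77 - (11 + 625) = 77 - 1*636 = 77 - 636 = -559)
(j + 484)*491 = (-559 + 484)*491 = -75*491 = -36825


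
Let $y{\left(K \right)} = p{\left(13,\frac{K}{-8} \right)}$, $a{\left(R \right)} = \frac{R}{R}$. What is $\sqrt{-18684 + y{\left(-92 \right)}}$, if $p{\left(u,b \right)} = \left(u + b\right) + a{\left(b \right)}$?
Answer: $\frac{i \sqrt{74634}}{2} \approx 136.6 i$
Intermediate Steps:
$a{\left(R \right)} = 1$
$p{\left(u,b \right)} = 1 + b + u$ ($p{\left(u,b \right)} = \left(u + b\right) + 1 = \left(b + u\right) + 1 = 1 + b + u$)
$y{\left(K \right)} = 14 - \frac{K}{8}$ ($y{\left(K \right)} = 1 + \frac{K}{-8} + 13 = 1 + K \left(- \frac{1}{8}\right) + 13 = 1 - \frac{K}{8} + 13 = 14 - \frac{K}{8}$)
$\sqrt{-18684 + y{\left(-92 \right)}} = \sqrt{-18684 + \left(14 - - \frac{23}{2}\right)} = \sqrt{-18684 + \left(14 + \frac{23}{2}\right)} = \sqrt{-18684 + \frac{51}{2}} = \sqrt{- \frac{37317}{2}} = \frac{i \sqrt{74634}}{2}$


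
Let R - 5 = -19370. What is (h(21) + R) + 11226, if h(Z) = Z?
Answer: -8118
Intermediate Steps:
R = -19365 (R = 5 - 19370 = -19365)
(h(21) + R) + 11226 = (21 - 19365) + 11226 = -19344 + 11226 = -8118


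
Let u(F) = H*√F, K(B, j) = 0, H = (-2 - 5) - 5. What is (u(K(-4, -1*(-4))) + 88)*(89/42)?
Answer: 3916/21 ≈ 186.48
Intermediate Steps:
H = -12 (H = -7 - 5 = -12)
u(F) = -12*√F
(u(K(-4, -1*(-4))) + 88)*(89/42) = (-12*√0 + 88)*(89/42) = (-12*0 + 88)*(89*(1/42)) = (0 + 88)*(89/42) = 88*(89/42) = 3916/21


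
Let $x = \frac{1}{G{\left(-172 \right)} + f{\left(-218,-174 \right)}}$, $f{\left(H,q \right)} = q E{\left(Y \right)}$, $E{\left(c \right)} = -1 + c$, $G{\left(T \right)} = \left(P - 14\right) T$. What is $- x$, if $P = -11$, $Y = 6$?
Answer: $- \frac{1}{3430} \approx -0.00029154$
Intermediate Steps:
$G{\left(T \right)} = - 25 T$ ($G{\left(T \right)} = \left(-11 - 14\right) T = - 25 T$)
$f{\left(H,q \right)} = 5 q$ ($f{\left(H,q \right)} = q \left(-1 + 6\right) = q 5 = 5 q$)
$x = \frac{1}{3430}$ ($x = \frac{1}{\left(-25\right) \left(-172\right) + 5 \left(-174\right)} = \frac{1}{4300 - 870} = \frac{1}{3430} \approx 0.00029154$)
$- x = \left(-1\right) \frac{1}{3430} = - \frac{1}{3430}$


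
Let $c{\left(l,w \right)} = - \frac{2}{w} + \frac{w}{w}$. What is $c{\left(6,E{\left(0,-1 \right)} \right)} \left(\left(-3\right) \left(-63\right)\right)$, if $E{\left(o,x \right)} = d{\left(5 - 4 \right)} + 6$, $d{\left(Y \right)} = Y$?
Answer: $135$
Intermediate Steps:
$E{\left(o,x \right)} = 7$ ($E{\left(o,x \right)} = \left(5 - 4\right) + 6 = 1 + 6 = 7$)
$c{\left(l,w \right)} = 1 - \frac{2}{w}$ ($c{\left(l,w \right)} = - \frac{2}{w} + 1 = 1 - \frac{2}{w}$)
$c{\left(6,E{\left(0,-1 \right)} \right)} \left(\left(-3\right) \left(-63\right)\right) = \frac{-2 + 7}{7} \left(\left(-3\right) \left(-63\right)\right) = \frac{1}{7} \cdot 5 \cdot 189 = \frac{5}{7} \cdot 189 = 135$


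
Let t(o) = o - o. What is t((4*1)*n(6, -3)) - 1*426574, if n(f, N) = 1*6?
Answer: -426574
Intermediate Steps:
n(f, N) = 6
t(o) = 0
t((4*1)*n(6, -3)) - 1*426574 = 0 - 1*426574 = 0 - 426574 = -426574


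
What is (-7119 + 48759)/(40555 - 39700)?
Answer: 2776/57 ≈ 48.702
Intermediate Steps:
(-7119 + 48759)/(40555 - 39700) = 41640/855 = 41640*(1/855) = 2776/57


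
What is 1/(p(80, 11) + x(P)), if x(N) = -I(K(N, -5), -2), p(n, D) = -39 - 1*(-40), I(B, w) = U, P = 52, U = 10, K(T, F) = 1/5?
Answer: -⅑ ≈ -0.11111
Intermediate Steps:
K(T, F) = ⅕
I(B, w) = 10
p(n, D) = 1 (p(n, D) = -39 + 40 = 1)
x(N) = -10 (x(N) = -1*10 = -10)
1/(p(80, 11) + x(P)) = 1/(1 - 10) = 1/(-9) = -⅑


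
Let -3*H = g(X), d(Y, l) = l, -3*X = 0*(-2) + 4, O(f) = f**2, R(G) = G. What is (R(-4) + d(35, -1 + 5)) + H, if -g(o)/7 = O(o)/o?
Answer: -28/9 ≈ -3.1111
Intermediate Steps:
X = -4/3 (X = -(0*(-2) + 4)/3 = -(0 + 4)/3 = -1/3*4 = -4/3 ≈ -1.3333)
g(o) = -7*o (g(o) = -7*o**2/o = -7*o)
H = -28/9 (H = -(-7)*(-4)/(3*3) = -1/3*28/3 = -28/9 ≈ -3.1111)
(R(-4) + d(35, -1 + 5)) + H = (-4 + (-1 + 5)) - 28/9 = (-4 + 4) - 28/9 = 0 - 28/9 = -28/9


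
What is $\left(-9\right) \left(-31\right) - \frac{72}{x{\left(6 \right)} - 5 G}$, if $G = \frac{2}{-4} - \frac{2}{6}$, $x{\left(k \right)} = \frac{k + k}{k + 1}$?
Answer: $\frac{65889}{247} \approx 266.76$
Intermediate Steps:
$x{\left(k \right)} = \frac{2 k}{1 + k}$
$G = - \frac{5}{6}$ ($G = 2 \left(- \frac{1}{4}\right) - \frac{1}{3} = - \frac{1}{2} - \frac{1}{3} = - \frac{5}{6} \approx -0.83333$)
$\left(-9\right) \left(-31\right) - \frac{72}{x{\left(6 \right)} - 5 G} = \left(-9\right) \left(-31\right) - \frac{72}{2 \cdot 6 \frac{1}{1 + 6} - - \frac{25}{6}} = 279 - \frac{72}{2 \cdot 6 \cdot \frac{1}{7} + \frac{25}{6}} = 279 - \frac{72}{\frac{12}{7} + \frac{25}{6}} = 279 - \frac{72}{\frac{247}{42}} = 279 - \frac{3024}{247} = \frac{65889}{247}$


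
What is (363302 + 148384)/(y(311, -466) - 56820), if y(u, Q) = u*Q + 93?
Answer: -511686/201653 ≈ -2.5375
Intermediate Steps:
y(u, Q) = 93 + Q*u (y(u, Q) = Q*u + 93 = 93 + Q*u)
(363302 + 148384)/(y(311, -466) - 56820) = (363302 + 148384)/((93 - 466*311) - 56820) = 511686/((93 - 144926) - 56820) = 511686/(-144833 - 56820) = 511686/(-201653) = 511686*(-1/201653) = -511686/201653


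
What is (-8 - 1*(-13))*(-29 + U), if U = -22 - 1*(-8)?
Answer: -215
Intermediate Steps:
U = -14 (U = -22 + 8 = -14)
(-8 - 1*(-13))*(-29 + U) = (-8 - 1*(-13))*(-29 - 14) = (-8 + 13)*(-43) = 5*(-43) = -215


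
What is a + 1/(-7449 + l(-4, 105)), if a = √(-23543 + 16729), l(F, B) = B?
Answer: -1/7344 + I*√6814 ≈ -0.00013617 + 82.547*I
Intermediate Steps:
a = I*√6814 (a = √(-6814) = I*√6814 ≈ 82.547*I)
a + 1/(-7449 + l(-4, 105)) = I*√6814 + 1/(-7449 + 105) = I*√6814 + 1/(-7344) = I*√6814 - 1/7344 = -1/7344 + I*√6814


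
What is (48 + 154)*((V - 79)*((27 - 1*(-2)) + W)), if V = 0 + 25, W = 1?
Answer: -327240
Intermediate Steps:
V = 25
(48 + 154)*((V - 79)*((27 - 1*(-2)) + W)) = (48 + 154)*((25 - 79)*((27 - 1*(-2)) + 1)) = 202*(-54*((27 + 2) + 1)) = 202*(-54*(29 + 1)) = 202*(-54*30) = 202*(-1620) = -327240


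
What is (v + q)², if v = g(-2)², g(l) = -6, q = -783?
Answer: 558009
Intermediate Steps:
v = 36 (v = (-6)² = 36)
(v + q)² = (36 - 783)² = (-747)² = 558009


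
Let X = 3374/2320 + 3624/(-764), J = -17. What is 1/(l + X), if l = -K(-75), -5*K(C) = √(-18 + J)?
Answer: -161460299080/599790727089 - 9817766720*I*√35/599790727089 ≈ -0.26919 - 0.096838*I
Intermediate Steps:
K(C) = -I*√35/5 (K(C) = -√(-18 - 17)/5 = -I*√35/5)
X = -728743/221560 (X = 3374*(1/2320) + 3624*(-1/764) = 1687/1160 - 906/191 = -728743/221560 ≈ -3.2891)
l = I*√35/5 (l = -(-1)*I*√35/5 = I*√35/5 ≈ 1.1832*I)
1/(l + X) = 1/(I*√35/5 - 728743/221560) = 1/(-728743/221560 + I*√35/5)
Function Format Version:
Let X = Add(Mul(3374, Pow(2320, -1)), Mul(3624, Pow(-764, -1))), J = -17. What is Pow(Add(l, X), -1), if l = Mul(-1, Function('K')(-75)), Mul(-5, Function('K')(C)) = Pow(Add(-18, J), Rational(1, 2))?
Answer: Add(Rational(-161460299080, 599790727089), Mul(Rational(-9817766720, 599790727089), I, Pow(35, Rational(1, 2)))) ≈ Add(-0.26919, Mul(-0.096838, I))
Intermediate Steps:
Function('K')(C) = Mul(Rational(-1, 5), I, Pow(35, Rational(1, 2))) (Function('K')(C) = Mul(Rational(-1, 5), Pow(Add(-18, -17), Rational(1, 2))) = Mul(Rational(-1, 5), Pow(-35, Rational(1, 2))) = Mul(Rational(-1, 5), Mul(I, Pow(35, Rational(1, 2)))) = Mul(Rational(-1, 5), I, Pow(35, Rational(1, 2))))
X = Rational(-728743, 221560) (X = Add(Mul(3374, Rational(1, 2320)), Mul(3624, Rational(-1, 764))) = Add(Rational(1687, 1160), Rational(-906, 191)) = Rational(-728743, 221560) ≈ -3.2891)
l = Mul(Rational(1, 5), I, Pow(35, Rational(1, 2))) (l = Mul(-1, Mul(Rational(-1, 5), I, Pow(35, Rational(1, 2)))) = Mul(Rational(1, 5), I, Pow(35, Rational(1, 2))) ≈ Mul(1.1832, I))
Pow(Add(l, X), -1) = Pow(Add(Mul(Rational(1, 5), I, Pow(35, Rational(1, 2))), Rational(-728743, 221560)), -1) = Pow(Add(Rational(-728743, 221560), Mul(Rational(1, 5), I, Pow(35, Rational(1, 2)))), -1)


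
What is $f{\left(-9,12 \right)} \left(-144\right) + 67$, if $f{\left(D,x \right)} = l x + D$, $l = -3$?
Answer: $6547$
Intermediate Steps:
$f{\left(D,x \right)} = D - 3 x$ ($f{\left(D,x \right)} = - 3 x + D = D - 3 x$)
$f{\left(-9,12 \right)} \left(-144\right) + 67 = \left(-9 - 36\right) \left(-144\right) + 67 = \left(-45\right) \left(-144\right) + 67 = 6480 + 67 = 6547$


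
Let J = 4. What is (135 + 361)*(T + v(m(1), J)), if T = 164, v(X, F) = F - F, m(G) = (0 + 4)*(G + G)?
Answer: 81344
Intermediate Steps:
m(G) = 8*G (m(G) = 4*(2*G) = 8*G)
v(X, F) = 0
(135 + 361)*(T + v(m(1), J)) = (135 + 361)*(164 + 0) = 496*164 = 81344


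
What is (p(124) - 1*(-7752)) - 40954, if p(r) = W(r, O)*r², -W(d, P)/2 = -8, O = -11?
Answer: 212814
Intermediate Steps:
W(d, P) = 16 (W(d, P) = -2*(-8) = 16)
p(r) = 16*r²
(p(124) - 1*(-7752)) - 40954 = (16*124² - 1*(-7752)) - 40954 = (16*15376 + 7752) - 40954 = (246016 + 7752) - 40954 = 253768 - 40954 = 212814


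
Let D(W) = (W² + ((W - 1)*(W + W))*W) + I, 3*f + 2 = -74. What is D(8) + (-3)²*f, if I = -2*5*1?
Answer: 722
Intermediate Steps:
f = -76/3 (f = -⅔ + (⅓)*(-74) = -⅔ - 74/3 = -76/3 ≈ -25.333)
I = -10 (I = -10*1 = -10)
D(W) = -10 + W² + 2*W²*(-1 + W) (D(W) = (W² + ((W - 1)*(W + W))*W) - 10 = (W² + ((-1 + W)*(2*W))*W) - 10 = (W² + (2*W*(-1 + W))*W) - 10 = (W² + 2*W²*(-1 + W)) - 10 = -10 + W² + 2*W²*(-1 + W))
D(8) + (-3)²*f = (-10 - 1*8² + 2*8³) + (-3)²*(-76/3) = (-10 - 1*64 + 2*512) + 9*(-76/3) = (-10 - 64 + 1024) - 228 = 950 - 228 = 722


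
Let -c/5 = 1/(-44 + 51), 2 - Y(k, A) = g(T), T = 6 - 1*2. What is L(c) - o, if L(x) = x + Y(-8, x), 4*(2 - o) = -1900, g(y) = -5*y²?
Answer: -2770/7 ≈ -395.71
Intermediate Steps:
T = 4 (T = 6 - 2 = 4)
o = 477 (o = 2 - ¼*(-1900) = 2 + 475 = 477)
Y(k, A) = 82 (Y(k, A) = 2 - (-5)*4² = 2 - (-5)*16 = 2 - 1*(-80) = 2 + 80 = 82)
c = -5/7 (c = -5/(-44 + 51) = -5/7 ≈ -0.71429)
L(x) = 82 + x (L(x) = x + 82 = 82 + x)
L(c) - o = (82 - 5/7) - 1*477 = 569/7 - 477 = -2770/7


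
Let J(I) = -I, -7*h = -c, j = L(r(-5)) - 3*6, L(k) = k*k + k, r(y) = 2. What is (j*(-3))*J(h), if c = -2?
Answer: 72/7 ≈ 10.286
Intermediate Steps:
L(k) = k + k² (L(k) = k² + k = k + k²)
j = -12 (j = 2*(1 + 2) - 3*6 = 2*3 - 18 = 6 - 18 = -12)
h = -2/7 (h = -(-1)*(-2)/7 = -⅐*2 = -2/7 ≈ -0.28571)
(j*(-3))*J(h) = (-12*(-3))*(-1*(-2/7)) = 36*(2/7) = 72/7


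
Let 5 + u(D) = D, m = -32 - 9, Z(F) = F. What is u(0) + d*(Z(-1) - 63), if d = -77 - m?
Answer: 2299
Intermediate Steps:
m = -41
u(D) = -5 + D
d = -36 (d = -77 - 1*(-41) = -77 + 41 = -36)
u(0) + d*(Z(-1) - 63) = (-5 + 0) - 36*(-1 - 63) = -5 - 36*(-64) = -5 + 2304 = 2299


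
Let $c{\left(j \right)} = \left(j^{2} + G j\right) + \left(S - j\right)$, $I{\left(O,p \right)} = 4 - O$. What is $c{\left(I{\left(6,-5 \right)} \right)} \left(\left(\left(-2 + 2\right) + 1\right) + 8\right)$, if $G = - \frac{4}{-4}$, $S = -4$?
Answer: $0$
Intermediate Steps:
$G = 1$ ($G = \left(-4\right) \left(- \frac{1}{4}\right) = 1$)
$c{\left(j \right)} = -4 + j^{2}$ ($c{\left(j \right)} = \left(j^{2} + 1 j\right) - \left(4 + j\right) = \left(j^{2} + j\right) - \left(4 + j\right) = \left(j + j^{2}\right) - \left(4 + j\right) = -4 + j^{2}$)
$c{\left(I{\left(6,-5 \right)} \right)} \left(\left(\left(-2 + 2\right) + 1\right) + 8\right) = \left(-4 + \left(4 - 6\right)^{2}\right) \left(\left(\left(-2 + 2\right) + 1\right) + 8\right) = \left(-4 + \left(4 - 6\right)^{2}\right) \left(\left(0 + 1\right) + 8\right) = \left(-4 + \left(-2\right)^{2}\right) \left(1 + 8\right) = \left(-4 + 4\right) 9 = 0 \cdot 9 = 0$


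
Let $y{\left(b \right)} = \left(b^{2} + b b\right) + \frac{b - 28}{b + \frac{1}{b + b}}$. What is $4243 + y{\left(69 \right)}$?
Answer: $\frac{131089753}{9523} \approx 13766.0$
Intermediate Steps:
$y{\left(b \right)} = 2 b^{2} + \frac{-28 + b}{b + \frac{1}{2 b}}$ ($y{\left(b \right)} = \left(b^{2} + b^{2}\right) + \frac{-28 + b}{b + \frac{1}{2 b}} = 2 b^{2} + \frac{-28 + b}{b + \frac{1}{2 b}}$)
$4243 + y{\left(69 \right)} = 4243 + 4 \cdot 69 \frac{1}{1 + 2 \cdot 69^{2}} \left(-14 + 69 + 69^{3}\right) = 4243 + 4 \cdot 69 \frac{1}{1 + 2 \cdot 4761} \left(-14 + 69 + 328509\right) = 4243 + 4 \cdot 69 \frac{1}{1 + 9522} \cdot 328564 = 4243 + 4 \cdot 69 \cdot \frac{1}{9523} \cdot 328564 = 4243 + \frac{90683664}{9523} = \frac{131089753}{9523}$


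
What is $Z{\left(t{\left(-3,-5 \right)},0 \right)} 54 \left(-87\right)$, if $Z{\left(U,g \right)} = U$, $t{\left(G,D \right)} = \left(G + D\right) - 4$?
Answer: $56376$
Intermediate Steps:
$t{\left(G,D \right)} = -4 + D + G$ ($t{\left(G,D \right)} = \left(D + G\right) - 4 = -4 + D + G$)
$Z{\left(t{\left(-3,-5 \right)},0 \right)} 54 \left(-87\right) = \left(-4 - 5 - 3\right) 54 \left(-87\right) = \left(-12\right) 54 \left(-87\right) = \left(-648\right) \left(-87\right) = 56376$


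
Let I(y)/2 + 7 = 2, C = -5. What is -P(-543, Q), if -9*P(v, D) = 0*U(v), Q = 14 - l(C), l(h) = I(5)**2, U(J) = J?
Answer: 0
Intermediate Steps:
I(y) = -10 (I(y) = -14 + 2*2 = -14 + 4 = -10)
l(h) = 100 (l(h) = (-10)**2 = 100)
Q = -86 (Q = 14 - 1*100 = 14 - 100 = -86)
P(v, D) = 0 (P(v, D) = -0*v = -1/9*0 = 0)
-P(-543, Q) = -1*0 = 0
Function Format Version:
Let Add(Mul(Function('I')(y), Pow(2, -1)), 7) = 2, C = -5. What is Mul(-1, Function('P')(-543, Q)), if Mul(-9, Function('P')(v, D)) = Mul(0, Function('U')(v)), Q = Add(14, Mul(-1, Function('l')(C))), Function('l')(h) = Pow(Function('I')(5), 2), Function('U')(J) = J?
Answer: 0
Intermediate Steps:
Function('I')(y) = -10 (Function('I')(y) = Add(-14, Mul(2, 2)) = Add(-14, 4) = -10)
Function('l')(h) = 100 (Function('l')(h) = Pow(-10, 2) = 100)
Q = -86 (Q = Add(14, Mul(-1, 100)) = Add(14, -100) = -86)
Function('P')(v, D) = 0 (Function('P')(v, D) = Mul(Rational(-1, 9), Mul(0, v)) = Mul(Rational(-1, 9), 0) = 0)
Mul(-1, Function('P')(-543, Q)) = Mul(-1, 0) = 0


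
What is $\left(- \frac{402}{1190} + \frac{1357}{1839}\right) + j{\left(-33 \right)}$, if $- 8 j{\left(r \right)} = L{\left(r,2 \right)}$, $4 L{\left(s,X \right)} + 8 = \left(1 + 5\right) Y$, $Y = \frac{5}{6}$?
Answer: $\frac{17291447}{35014560} \approx 0.49384$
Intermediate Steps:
$Y = \frac{5}{6}$ ($Y = 5 \cdot \frac{1}{6} = \frac{5}{6} \approx 0.83333$)
$L{\left(s,X \right)} = - \frac{3}{4}$ ($L{\left(s,X \right)} = -2 + \frac{\left(1 + 5\right) \frac{5}{6}}{4} = -2 + \frac{6 \cdot \frac{5}{6}}{4} = -2 + \frac{1}{4} \cdot 5 = -2 + \frac{5}{4} = - \frac{3}{4}$)
$j{\left(r \right)} = \frac{3}{32}$ ($j{\left(r \right)} = \left(- \frac{1}{8}\right) \left(- \frac{3}{4}\right) = \frac{3}{32}$)
$\left(- \frac{402}{1190} + \frac{1357}{1839}\right) + j{\left(-33 \right)} = \left(- \frac{402}{1190} + \frac{1357}{1839}\right) + \frac{3}{32} = \left(\left(-402\right) \frac{1}{1190} + 1357 \cdot \frac{1}{1839}\right) + \frac{3}{32} = \left(- \frac{201}{595} + \frac{1357}{1839}\right) + \frac{3}{32} = \frac{437776}{1094205} + \frac{3}{32} = \frac{17291447}{35014560}$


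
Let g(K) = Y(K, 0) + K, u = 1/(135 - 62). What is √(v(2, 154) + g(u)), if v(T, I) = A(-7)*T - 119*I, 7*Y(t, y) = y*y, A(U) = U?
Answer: I*√97733787/73 ≈ 135.43*I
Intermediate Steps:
Y(t, y) = y²/7 (Y(t, y) = (y*y)/7 = y²/7)
v(T, I) = -119*I - 7*T (v(T, I) = -7*T - 119*I = -119*I - 7*T)
u = 1/73 ≈ 0.013699
g(K) = K (g(K) = (⅐)*0² + K = (⅐)*0 + K = 0 + K = K)
√(v(2, 154) + g(u)) = √((-119*154 - 7*2) + 1/73) = √((-18326 - 14) + 1/73) = √(-18340 + 1/73) = √(-1338819/73) = I*√97733787/73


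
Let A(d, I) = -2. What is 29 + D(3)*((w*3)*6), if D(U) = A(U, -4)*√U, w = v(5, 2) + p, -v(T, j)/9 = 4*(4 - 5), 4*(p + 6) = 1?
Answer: 29 - 1089*√3 ≈ -1857.2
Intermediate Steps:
p = -23/4 (p = -6 + (¼)*1 = -6 + ¼ = -23/4 ≈ -5.7500)
v(T, j) = 36 (v(T, j) = -36*(4 - 5) = -36*(-1) = -9*(-4) = 36)
w = 121/4 (w = 36 - 23/4 = 121/4 ≈ 30.250)
D(U) = -2*√U
29 + D(3)*((w*3)*6) = 29 + (-2*√3)*(((121/4)*3)*6) = 29 + (-2*√3)*((363/4)*6) = 29 - 2*√3*(1089/2) = 29 - 1089*√3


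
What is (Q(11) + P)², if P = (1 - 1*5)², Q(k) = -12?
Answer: 16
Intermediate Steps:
P = 16 (P = (1 - 5)² = (-4)² = 16)
(Q(11) + P)² = (-12 + 16)² = 4² = 16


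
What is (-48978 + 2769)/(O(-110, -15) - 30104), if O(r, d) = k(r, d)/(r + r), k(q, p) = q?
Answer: 30806/20069 ≈ 1.5350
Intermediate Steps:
O(r, d) = ½ (O(r, d) = r/(r + r) = r/((2*r)) = r*(1/(2*r)) = ½)
(-48978 + 2769)/(O(-110, -15) - 30104) = (-48978 + 2769)/(½ - 30104) = -46209/(-60207/2) = -46209*(-2/60207) = 30806/20069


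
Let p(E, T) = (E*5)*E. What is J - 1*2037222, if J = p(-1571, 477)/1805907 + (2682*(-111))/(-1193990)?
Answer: -59360998669790254/29138309445 ≈ -2.0372e+6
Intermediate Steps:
p(E, T) = 5*E² (p(E, T) = (5*E)*E = 5*E²)
J = 206374371536/29138309445 (J = (5*(-1571)²)/1805907 + (2682*(-111))/(-1193990) = (5*2468041)*(1/1805907) - 297702*(-1/1193990) = 12340205*(1/1805907) + 4023/16135 = 12340205/1805907 + 4023/16135 = 206374371536/29138309445 ≈ 7.0826)
J - 1*2037222 = 206374371536/29138309445 - 1*2037222 = 206374371536/29138309445 - 2037222 = -59360998669790254/29138309445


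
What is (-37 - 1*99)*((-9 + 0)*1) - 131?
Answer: 1093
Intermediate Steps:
(-37 - 1*99)*((-9 + 0)*1) - 131 = (-37 - 99)*(-9*1) - 131 = -136*(-9) - 131 = 1224 - 131 = 1093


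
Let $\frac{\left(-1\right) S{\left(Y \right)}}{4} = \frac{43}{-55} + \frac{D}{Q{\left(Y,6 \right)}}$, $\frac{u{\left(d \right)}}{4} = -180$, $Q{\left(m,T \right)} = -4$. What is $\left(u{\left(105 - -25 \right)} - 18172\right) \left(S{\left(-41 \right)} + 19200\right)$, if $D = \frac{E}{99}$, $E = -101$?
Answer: $- \frac{179569272356}{495} \approx -3.6277 \cdot 10^{8}$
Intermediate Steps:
$u{\left(d \right)} = -720$ ($u{\left(d \right)} = 4 \left(-180\right) = -720$)
$D = - \frac{101}{99} \approx -1.0202$
$S{\left(Y \right)} = \frac{1043}{495}$ ($S{\left(Y \right)} = - 4 \left(\frac{43}{-55} - \frac{101}{99 \left(-4\right)}\right) = - 4 \left(43 \left(- \frac{1}{55}\right) - - \frac{101}{396}\right) = - 4 \left(- \frac{43}{55} + \frac{101}{396}\right) = \left(-4\right) \left(- \frac{1043}{1980}\right) = \frac{1043}{495}$)
$\left(u{\left(105 - -25 \right)} - 18172\right) \left(S{\left(-41 \right)} + 19200\right) = \left(-720 - 18172\right) \left(\frac{1043}{495} + 19200\right) = \left(-18892\right) \frac{9505043}{495} = - \frac{179569272356}{495}$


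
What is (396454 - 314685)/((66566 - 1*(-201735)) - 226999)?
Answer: 81769/41302 ≈ 1.9798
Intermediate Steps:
(396454 - 314685)/((66566 - 1*(-201735)) - 226999) = 81769/((66566 + 201735) - 226999) = 81769/(268301 - 226999) = 81769/41302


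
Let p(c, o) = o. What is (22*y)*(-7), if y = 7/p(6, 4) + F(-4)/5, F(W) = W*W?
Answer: -7623/10 ≈ -762.30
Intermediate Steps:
F(W) = W²
y = 99/20 (y = 7/4 + (-4)²/5 = 7*(¼) + 16*(⅕) = 7/4 + 16/5 = 99/20 ≈ 4.9500)
(22*y)*(-7) = (22*(99/20))*(-7) = (1089/10)*(-7) = -7623/10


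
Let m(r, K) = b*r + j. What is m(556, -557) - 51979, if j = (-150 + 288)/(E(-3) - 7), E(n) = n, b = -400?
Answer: -1371964/5 ≈ -2.7439e+5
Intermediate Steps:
j = -69/5 (j = (-150 + 288)/(-3 - 7) = 138/(-10) = 138*(-⅒) = -69/5 ≈ -13.800)
m(r, K) = -69/5 - 400*r (m(r, K) = -400*r - 69/5 = -69/5 - 400*r)
m(556, -557) - 51979 = (-69/5 - 400*556) - 51979 = (-69/5 - 222400) - 51979 = -1112069/5 - 51979 = -1371964/5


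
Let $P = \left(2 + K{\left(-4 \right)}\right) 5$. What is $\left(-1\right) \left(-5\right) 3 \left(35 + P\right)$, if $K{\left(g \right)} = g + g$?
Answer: $75$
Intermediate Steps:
$K{\left(g \right)} = 2 g$
$P = -30$ ($P = \left(2 + 2 \left(-4\right)\right) 5 = \left(2 - 8\right) 5 = \left(-6\right) 5 = -30$)
$\left(-1\right) \left(-5\right) 3 \left(35 + P\right) = \left(-1\right) \left(-5\right) 3 \left(35 - 30\right) = 5 \cdot 3 \cdot 5 = 15 \cdot 5 = 75$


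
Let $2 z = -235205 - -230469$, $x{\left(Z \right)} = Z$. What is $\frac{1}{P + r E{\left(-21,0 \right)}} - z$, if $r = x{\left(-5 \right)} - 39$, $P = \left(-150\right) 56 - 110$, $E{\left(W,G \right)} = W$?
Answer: $\frac{17963647}{7586} \approx 2368.0$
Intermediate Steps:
$z = -2368$ ($z = \frac{-235205 - -230469}{2} = \frac{-235205 + 230469}{2} = \frac{1}{2} \left(-4736\right) = -2368$)
$P = -8510$ ($P = -8400 - 110 = -8510$)
$r = -44$ ($r = -5 - 39 = -44$)
$\frac{1}{P + r E{\left(-21,0 \right)}} - z = \frac{1}{-8510 - -924} - -2368 = \frac{1}{-8510 + 924} + 2368 = \frac{1}{-7586} + 2368 = - \frac{1}{7586} + 2368 = \frac{17963647}{7586}$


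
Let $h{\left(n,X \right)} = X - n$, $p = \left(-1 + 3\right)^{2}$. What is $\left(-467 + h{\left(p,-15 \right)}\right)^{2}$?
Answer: $236196$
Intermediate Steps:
$p = 4$ ($p = 2^{2} = 4$)
$\left(-467 + h{\left(p,-15 \right)}\right)^{2} = \left(-467 - 19\right)^{2} = \left(-486\right)^{2} = 236196$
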